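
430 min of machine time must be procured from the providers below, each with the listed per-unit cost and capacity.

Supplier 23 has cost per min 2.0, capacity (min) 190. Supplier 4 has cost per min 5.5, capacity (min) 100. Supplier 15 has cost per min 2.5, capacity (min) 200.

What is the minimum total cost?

Cheapest first:
Supplier 23 (2.0): use full 190 — 240 min to go.
Take 200 from Supplier 15 at 2.5 — need 40 more.
Supplier 4 at 5.5: take 40 of its 100 — requirement met.
Cost = 190×2.0 + 200×2.5 + 40×5.5 = 1100.

1100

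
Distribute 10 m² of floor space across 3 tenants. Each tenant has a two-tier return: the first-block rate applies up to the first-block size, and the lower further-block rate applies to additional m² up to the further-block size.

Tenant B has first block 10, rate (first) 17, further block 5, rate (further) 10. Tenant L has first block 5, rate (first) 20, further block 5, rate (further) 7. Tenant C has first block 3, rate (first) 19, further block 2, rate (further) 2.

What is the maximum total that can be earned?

191

Treat each block as its own option and order by rate: Tenant L/tier1 20 > Tenant C/tier1 19 > Tenant B/tier1 17 > Tenant B/tier2 10 > Tenant L/tier2 7 > Tenant C/tier2 2.
Fill Tenant L tier1 block (5 at 20) → 5 left.
Fill Tenant C tier1 block (3 at 19) → 2 left.
2 remain; put them into Tenant B tier1 at 17.
Total = 20×5 + 19×3 + 17×2 = 191.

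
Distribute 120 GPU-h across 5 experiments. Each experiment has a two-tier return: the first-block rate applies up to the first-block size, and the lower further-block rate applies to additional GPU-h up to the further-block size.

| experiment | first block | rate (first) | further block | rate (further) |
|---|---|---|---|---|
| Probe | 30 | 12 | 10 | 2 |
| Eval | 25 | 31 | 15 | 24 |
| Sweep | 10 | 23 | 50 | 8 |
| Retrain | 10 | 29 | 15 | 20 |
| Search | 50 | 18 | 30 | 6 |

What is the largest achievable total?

Treat each block as its own option and order by rate: Eval/first 31 > Retrain/first 29 > Eval/second 24 > Sweep/first 23 > Retrain/second 20 > Search/first 18 > Probe/first 12 > Sweep/second 8 > Search/second 6 > Probe/second 2.
Fill Eval first block (25 at 31) — 95 left.
Fill Retrain first block (10 at 29) — 85 left.
Fill Eval second block (15 at 24) — 70 left.
Fill Sweep first block (10 at 23) — 60 left.
Retrain second at 20: fill all 15 — 45 left.
Search/first: +45 of 50 at 18; pool empty.
Total = 31×25 + 29×10 + 24×15 + 23×10 + 20×15 + 18×45 = 2765.

2765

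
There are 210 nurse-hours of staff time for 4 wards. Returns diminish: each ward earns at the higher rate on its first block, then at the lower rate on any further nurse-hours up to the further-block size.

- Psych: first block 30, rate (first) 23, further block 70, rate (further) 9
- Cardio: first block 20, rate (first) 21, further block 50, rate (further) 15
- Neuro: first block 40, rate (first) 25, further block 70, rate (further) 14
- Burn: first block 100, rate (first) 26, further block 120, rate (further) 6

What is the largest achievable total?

5010

Rank every tier by rate: Burn/first 26 > Neuro/first 25 > Psych/first 23 > Cardio/first 21 > Cardio/second 15 > Neuro/second 14 > Psych/second 9 > Burn/second 6.
Burn/first (26): +100 → 110 left.
Fill Neuro first block (40 at 25) → 70 left.
Psych first at 23: fill all 30 → 40 left.
Fill Cardio first block (20 at 21) → 20 left.
Cardio second at 15: only 20 left, fill 20.
Total = 26×100 + 25×40 + 23×30 + 21×20 + 15×20 = 5010.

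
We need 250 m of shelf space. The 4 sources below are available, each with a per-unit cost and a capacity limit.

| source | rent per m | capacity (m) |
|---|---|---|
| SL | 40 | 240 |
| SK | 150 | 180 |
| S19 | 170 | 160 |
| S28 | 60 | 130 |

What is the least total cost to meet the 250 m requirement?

10200

Fill from the cheapest source first.
Take 240 from SL at 40 → need 10 more.
S28 (60): take the remaining 10 → done.
SK, S19: unused.
Cost = 240×40 + 10×60 = 10200.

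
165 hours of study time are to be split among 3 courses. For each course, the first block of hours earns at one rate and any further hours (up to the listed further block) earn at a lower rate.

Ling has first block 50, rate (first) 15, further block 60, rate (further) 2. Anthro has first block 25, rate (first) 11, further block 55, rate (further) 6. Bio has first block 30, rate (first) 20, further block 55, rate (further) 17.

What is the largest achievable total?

2590

Rank every tier by rate: Bio/first 20 > Bio/second 17 > Ling/first 15 > Anthro/first 11 > Anthro/second 6 > Ling/second 2.
Fill Bio first block (30 at 20) ; 135 left.
Fill Bio second block (55 at 17) ; 80 left.
Ling first at 15: fill all 50 ; 30 left.
Fill Anthro first block (25 at 11) ; 5 left.
5 remain; put them into Anthro second at 6.
Total = 20×30 + 17×55 + 15×50 + 11×25 + 6×5 = 2590.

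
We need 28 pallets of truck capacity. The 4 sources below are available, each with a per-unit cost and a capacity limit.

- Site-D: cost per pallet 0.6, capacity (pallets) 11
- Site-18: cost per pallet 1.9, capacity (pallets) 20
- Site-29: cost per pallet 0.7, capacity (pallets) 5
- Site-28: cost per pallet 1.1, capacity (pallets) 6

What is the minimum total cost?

Fill from the cheapest source first.
Site-D at 0.6: take all 11 pallets — 17 still needed.
Site-29 (0.7): use full 5 — 12 pallets to go.
Site-28 (1.1): use full 6 — 6 pallets to go.
Site-18 (1.9): take the remaining 6 — done.
Cost = 11×0.6 + 5×0.7 + 6×1.1 + 6×1.9 = 28.1.

28.1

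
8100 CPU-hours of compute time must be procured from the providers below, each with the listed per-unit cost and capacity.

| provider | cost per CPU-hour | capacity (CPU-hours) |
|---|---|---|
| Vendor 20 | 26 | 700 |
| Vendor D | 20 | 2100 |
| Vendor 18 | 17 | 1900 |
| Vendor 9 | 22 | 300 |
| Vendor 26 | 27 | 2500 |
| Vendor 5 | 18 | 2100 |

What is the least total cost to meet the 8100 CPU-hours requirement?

163900

Use providers in increasing cost order.
Vendor 18 at 17: take all 1900 CPU-hours ; 6200 still needed.
Vendor 5 at 18: take all 2100 CPU-hours ; 4100 still needed.
Vendor D at 20: take all 2100 CPU-hours ; 2000 still needed.
Vendor 9 at 22: take all 300 CPU-hours ; 1700 still needed.
Vendor 20 at 26: take all 700 CPU-hours ; 1000 still needed.
Take 1000 from Vendor 26 at 27 to finish.
Cost = 1900×17 + 2100×18 + 2100×20 + 300×22 + 700×26 + 1000×27 = 163900.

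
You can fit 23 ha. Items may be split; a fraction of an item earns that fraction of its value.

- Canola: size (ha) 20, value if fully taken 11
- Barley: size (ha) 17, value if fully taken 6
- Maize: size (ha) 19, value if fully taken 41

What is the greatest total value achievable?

43.2

Rank by value-to-size ratio: Maize 41/19≈2.16, Canola 11/20≈0.55, Barley 6/17≈0.353.
Maize: take in full, 19 ha for value 41 ; 4 left.
Fill the last 4 ha with part of Canola: 4/20 of it earns 2.2.
Total value = 43.2.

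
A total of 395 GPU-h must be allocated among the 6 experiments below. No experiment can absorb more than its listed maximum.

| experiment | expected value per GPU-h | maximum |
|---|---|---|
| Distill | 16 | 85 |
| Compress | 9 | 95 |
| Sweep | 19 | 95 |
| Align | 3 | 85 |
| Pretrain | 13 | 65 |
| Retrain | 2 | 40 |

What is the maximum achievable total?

5030

Highest expected value per GPU-h first: Sweep 19 > Distill 16 > Pretrain 13 > Compress 9 > Align 3 > Retrain 2.
Give Sweep 95 to hit its cap of 95 — 300 left.
Distill: +85 to 85 (cap) — 215 left.
Give Pretrain 65 to hit its cap of 65 — 150 left.
Compress: +95 to 95 (cap) — 55 left.
Align: +55 (room for 85) → 55. Pool exhausted.
Total = 16×85 + 9×95 + 19×95 + 3×55 + 13×65 = 5030.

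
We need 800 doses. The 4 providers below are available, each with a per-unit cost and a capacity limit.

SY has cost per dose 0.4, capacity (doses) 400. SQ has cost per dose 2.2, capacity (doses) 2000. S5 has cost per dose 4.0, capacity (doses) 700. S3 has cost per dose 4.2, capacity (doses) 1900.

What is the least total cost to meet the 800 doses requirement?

Cheapest first:
SY at 0.4: take all 400 doses → 400 still needed.
SQ (2.2): take the remaining 400 → done.
S5, S3: unused.
Cost = 400×0.4 + 400×2.2 = 1040.

1040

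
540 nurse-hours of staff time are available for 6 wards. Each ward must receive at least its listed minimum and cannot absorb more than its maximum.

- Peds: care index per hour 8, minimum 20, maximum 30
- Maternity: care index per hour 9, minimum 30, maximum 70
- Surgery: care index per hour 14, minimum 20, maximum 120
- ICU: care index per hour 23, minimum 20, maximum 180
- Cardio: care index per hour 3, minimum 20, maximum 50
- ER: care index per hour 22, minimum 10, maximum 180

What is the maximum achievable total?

10130

Meeting every minimum uses 20+30+20+20+20+10 = 120 nurse-hours, leaving 420.
Highest care index per hour first: ICU 23 > ER 22 > Surgery 14 > Maternity 9 > Peds 8 > Cardio 3.
Give ICU 160 more to hit its cap of 180 → 260 left.
Give ER 170 more to hit its cap of 180 → 90 left.
Surgery: +90 (room for 100) → 110. Pool exhausted.
Total = 8×20 + 9×30 + 14×110 + 23×180 + 3×20 + 22×180 = 10130.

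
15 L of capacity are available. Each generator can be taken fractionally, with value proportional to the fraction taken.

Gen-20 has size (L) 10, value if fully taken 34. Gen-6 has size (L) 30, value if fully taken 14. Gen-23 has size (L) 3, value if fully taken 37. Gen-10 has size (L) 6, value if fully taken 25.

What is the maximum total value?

Sort by value density: Gen-23 37/3≈12.3, Gen-10 25/6≈4.17, Gen-20 34/10≈3.4, Gen-6 14/30≈0.467.
Take all of Gen-23 (3 L, value 37) — 12 L left.
Gen-10: take in full, 6 L for value 25 — 6 left.
Only 6 L remain; take 6/10 of Gen-20 for value 34×6/10 = 20.4.
Total value = 82.4.

82.4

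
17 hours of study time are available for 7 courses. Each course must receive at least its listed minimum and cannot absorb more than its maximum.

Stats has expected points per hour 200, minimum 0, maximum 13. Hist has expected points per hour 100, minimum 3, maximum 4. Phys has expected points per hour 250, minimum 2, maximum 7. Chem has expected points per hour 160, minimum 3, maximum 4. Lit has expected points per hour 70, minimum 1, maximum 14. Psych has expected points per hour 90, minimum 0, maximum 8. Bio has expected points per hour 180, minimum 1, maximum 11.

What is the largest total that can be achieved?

Meeting every minimum uses 0+3+2+3+1+0+1 = 10 hours, leaving 7.
Rank by expected points per hour: Phys 250 > Stats 200 > Bio 180 > Chem 160 > Hist 100 > Psych 90 > Lit 70.
Phys: +5 to 7 (cap) ; 2 left.
Stats has room for 13 more but only 2 remain, so it gets 2.
Total = 200×2 + 100×3 + 250×7 + 160×3 + 70×1 + 180×1 = 3180.

3180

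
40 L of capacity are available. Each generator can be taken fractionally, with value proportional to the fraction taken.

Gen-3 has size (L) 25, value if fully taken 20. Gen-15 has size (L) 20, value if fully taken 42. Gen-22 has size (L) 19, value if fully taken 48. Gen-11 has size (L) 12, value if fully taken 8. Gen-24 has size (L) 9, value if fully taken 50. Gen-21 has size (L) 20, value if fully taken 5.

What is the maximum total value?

Best value per unit of size first: Gen-24 50/9≈5.56, Gen-22 48/19≈2.53, Gen-15 42/20≈2.1, Gen-3 20/25≈0.8, Gen-11 8/12≈0.667, Gen-21 5/20≈0.25.
Gen-24: take in full, 9 L for value 50 ; 31 left.
Take all of Gen-22 (19 L, value 48) ; 12 L left.
Fill the last 12 L with part of Gen-15: 12/20 of it earns 25.2.
Total value = 123.2.

123.2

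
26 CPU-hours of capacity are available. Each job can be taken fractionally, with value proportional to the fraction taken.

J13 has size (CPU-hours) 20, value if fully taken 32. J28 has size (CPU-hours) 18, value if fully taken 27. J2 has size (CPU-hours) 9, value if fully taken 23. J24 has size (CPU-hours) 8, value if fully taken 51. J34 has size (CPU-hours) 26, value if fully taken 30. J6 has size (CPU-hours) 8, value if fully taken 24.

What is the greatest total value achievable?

Rank by value-to-size ratio: J24 51/8≈6.38, J6 24/8≈3, J2 23/9≈2.56, J13 32/20≈1.6, J28 27/18≈1.5, J34 30/26≈1.15.
Take all of J24 (8 CPU-hours, value 51) ; 18 CPU-hours left.
J6: take in full, 8 CPU-hours for value 24 ; 10 left.
Take all of J2 (9 CPU-hours, value 23) ; 1 CPU-hours left.
Only 1 CPU-hours remain; take 1/20 of J13 for value 32×1/20 = 1.6.
Total value = 99.6.

99.6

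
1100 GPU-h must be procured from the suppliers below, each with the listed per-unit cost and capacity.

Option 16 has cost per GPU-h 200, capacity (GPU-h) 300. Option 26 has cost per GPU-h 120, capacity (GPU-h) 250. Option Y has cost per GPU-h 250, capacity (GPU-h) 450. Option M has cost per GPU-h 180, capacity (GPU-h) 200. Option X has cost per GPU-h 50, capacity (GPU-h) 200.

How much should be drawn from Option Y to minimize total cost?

150

Use suppliers in increasing cost order.
Option X at 50: take all 200 GPU-h — 900 still needed.
Option 26 (120): use full 250 — 650 GPU-h to go.
Take 200 from Option M at 180 — need 450 more.
Take 300 from Option 16 at 200 — need 150 more.
Option Y (250): take the remaining 150 — done.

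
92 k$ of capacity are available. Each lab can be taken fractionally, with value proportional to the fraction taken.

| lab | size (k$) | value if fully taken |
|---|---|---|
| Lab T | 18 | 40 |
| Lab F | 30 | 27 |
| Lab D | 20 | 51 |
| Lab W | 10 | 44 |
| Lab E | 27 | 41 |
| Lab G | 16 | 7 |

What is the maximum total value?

Sort by value density: Lab W 44/10≈4.4, Lab D 51/20≈2.55, Lab T 40/18≈2.22, Lab E 41/27≈1.52, Lab F 27/30≈0.9, Lab G 7/16≈0.438.
Lab W: take in full, 10 k$ for value 44 → 82 left.
Take all of Lab D (20 k$, value 51) → 62 k$ left.
Take all of Lab T (18 k$, value 40) → 44 k$ left.
Take all of Lab E (27 k$, value 41) → 17 k$ left.
Only 17 k$ remain; take 17/30 of Lab F for value 27×17/30 = 15.3.
Total value = 191.3.

191.3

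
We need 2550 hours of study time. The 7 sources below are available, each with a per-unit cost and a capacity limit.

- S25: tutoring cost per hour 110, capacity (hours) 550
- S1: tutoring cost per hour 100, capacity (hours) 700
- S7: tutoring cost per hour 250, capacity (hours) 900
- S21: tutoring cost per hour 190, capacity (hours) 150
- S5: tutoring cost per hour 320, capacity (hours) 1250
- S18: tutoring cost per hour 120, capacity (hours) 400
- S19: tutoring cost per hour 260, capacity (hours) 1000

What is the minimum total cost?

394500

Fill from the cheapest source first.
S1 (100): use full 700 → 1850 hours to go.
Take 550 from S25 at 110 → need 1300 more.
S18 (120): use full 400 → 900 hours to go.
S21 at 190: take all 150 hours → 750 still needed.
Take 750 from S7 at 250 to finish.
S19, S5: unused.
Cost = 700×100 + 550×110 + 400×120 + 150×190 + 750×250 = 394500.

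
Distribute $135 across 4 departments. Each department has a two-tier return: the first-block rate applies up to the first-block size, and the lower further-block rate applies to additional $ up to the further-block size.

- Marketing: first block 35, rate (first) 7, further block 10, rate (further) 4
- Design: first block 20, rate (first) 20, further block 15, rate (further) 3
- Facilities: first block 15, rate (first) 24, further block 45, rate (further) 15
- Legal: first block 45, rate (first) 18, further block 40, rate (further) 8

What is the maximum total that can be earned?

2325

Rank every tier by rate: Facilities/first 24 > Design/first 20 > Legal/first 18 > Facilities/second 15 > Legal/second 8 > Marketing/first 7 > Marketing/second 4 > Design/second 3.
Facilities first at 24: fill all 15 — 120 left.
Design first at 20: fill all 20 — 100 left.
Legal/first (18): +45 — 55 left.
Facilities/second (15): +45 — 10 left.
10 remain; put them into Legal second at 8.
Total = 24×15 + 20×20 + 18×45 + 15×45 + 8×10 = 2325.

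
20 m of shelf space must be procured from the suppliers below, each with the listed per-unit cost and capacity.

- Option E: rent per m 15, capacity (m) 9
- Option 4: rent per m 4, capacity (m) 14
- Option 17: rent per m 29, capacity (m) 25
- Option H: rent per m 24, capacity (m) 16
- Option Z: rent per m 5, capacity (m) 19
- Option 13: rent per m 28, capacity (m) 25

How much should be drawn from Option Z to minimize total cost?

Use suppliers in increasing cost order.
Take 14 from Option 4 at 4 ; need 6 more.
Take 6 from Option Z at 5 to finish.
Option E, Option H, Option 13, Option 17: unused.

6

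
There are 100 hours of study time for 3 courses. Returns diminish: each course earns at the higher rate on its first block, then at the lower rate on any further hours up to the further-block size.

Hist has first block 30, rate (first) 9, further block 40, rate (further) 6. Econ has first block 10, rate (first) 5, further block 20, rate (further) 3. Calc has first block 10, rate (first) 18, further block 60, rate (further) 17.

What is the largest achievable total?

1470

Order all 6 blocks by rate: Calc/first 18 > Calc/second 17 > Hist/first 9 > Hist/second 6 > Econ/first 5 > Econ/second 3.
Calc/first (18): +10 → 90 left.
Calc/second (17): +60 → 30 left.
Fill Hist first block (30 at 9) → 0 left.
Total = 18×10 + 17×60 + 9×30 = 1470.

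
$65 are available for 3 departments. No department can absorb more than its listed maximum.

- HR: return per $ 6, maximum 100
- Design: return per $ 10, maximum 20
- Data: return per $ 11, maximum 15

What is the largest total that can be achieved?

545

Rank by return per $: Data 11 > Design 10 > HR 6.
Data takes 15 to reach its cap of 15 — 50 left.
Give Design 20 to hit its cap of 20 — 30 left.
HR has room for 100 but only 30 remain, so it gets 30.
Total = 6×30 + 10×20 + 11×15 = 545.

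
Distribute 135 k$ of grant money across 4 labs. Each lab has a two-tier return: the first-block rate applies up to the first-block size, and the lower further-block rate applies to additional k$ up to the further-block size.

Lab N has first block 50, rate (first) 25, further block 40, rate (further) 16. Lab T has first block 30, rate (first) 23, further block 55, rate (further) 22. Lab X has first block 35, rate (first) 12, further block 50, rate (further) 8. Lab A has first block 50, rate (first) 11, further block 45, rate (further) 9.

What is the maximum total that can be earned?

3150

Rank every tier by rate: Lab N/first 25 > Lab T/first 23 > Lab T/second 22 > Lab N/second 16 > Lab X/first 12 > Lab A/first 11 > Lab A/second 9 > Lab X/second 8.
Lab N/first (25): +50 ; 85 left.
Lab T/first (23): +30 ; 55 left.
Lab T second at 22: fill all 55 ; 0 left.
Total = 25×50 + 23×30 + 22×55 = 3150.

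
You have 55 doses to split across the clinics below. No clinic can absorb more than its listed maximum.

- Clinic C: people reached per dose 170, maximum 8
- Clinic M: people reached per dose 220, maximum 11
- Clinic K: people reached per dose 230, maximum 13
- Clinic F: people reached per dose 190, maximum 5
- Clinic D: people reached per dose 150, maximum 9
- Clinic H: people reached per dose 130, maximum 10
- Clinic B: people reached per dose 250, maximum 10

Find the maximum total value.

Order the clinics by people reached per dose: Clinic B 250 > Clinic K 230 > Clinic M 220 > Clinic F 190 > Clinic C 170 > Clinic D 150 > Clinic H 130.
Clinic B: +10 to 10 (cap) → 45 left.
Clinic K: +13 to 13 (cap) → 32 left.
Give Clinic M 11 to hit its cap of 11 → 21 left.
Give Clinic F 5 to hit its cap of 5 → 16 left.
Clinic C takes 8 to reach its cap of 8 → 8 left.
Clinic D: +8 (room for 9) → 8. Pool exhausted.
Total = 170×8 + 220×11 + 230×13 + 190×5 + 150×8 + 250×10 = 11420.

11420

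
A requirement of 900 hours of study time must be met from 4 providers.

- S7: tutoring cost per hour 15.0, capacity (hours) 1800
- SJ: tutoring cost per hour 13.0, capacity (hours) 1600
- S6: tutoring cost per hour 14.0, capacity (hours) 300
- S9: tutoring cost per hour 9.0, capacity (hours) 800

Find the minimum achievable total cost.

Cheapest first:
Take 800 from S9 at 9.0 ; need 100 more.
SJ at 13.0: take 100 of its 1600 ; requirement met.
S6, S7: unused.
Cost = 800×9.0 + 100×13.0 = 8500.

8500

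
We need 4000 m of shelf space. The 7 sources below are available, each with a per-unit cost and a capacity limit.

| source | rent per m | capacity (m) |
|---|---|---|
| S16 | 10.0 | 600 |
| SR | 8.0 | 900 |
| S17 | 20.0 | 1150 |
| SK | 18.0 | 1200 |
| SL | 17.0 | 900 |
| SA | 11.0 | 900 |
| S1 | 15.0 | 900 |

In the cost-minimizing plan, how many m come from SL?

Use sources in increasing cost order.
Take 900 from SR at 8.0 ; need 3100 more.
S16 at 10.0: take all 600 m ; 2500 still needed.
SA (11.0): use full 900 ; 1600 m to go.
Take 900 from S1 at 15.0 ; need 700 more.
Take 700 from SL at 17.0 to finish.
SK, S17: unused.

700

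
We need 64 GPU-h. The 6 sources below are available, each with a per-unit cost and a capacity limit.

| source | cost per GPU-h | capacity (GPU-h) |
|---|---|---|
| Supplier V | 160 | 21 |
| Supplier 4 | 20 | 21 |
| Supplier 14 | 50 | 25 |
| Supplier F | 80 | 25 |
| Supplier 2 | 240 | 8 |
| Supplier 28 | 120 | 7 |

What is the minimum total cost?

Cheapest first:
Supplier 4 (20): use full 21 ; 43 GPU-h to go.
Supplier 14 at 50: take all 25 GPU-h ; 18 still needed.
Supplier F (80): take the remaining 18 ; done.
Supplier 28, Supplier V, Supplier 2: unused.
Cost = 21×20 + 25×50 + 18×80 = 3110.

3110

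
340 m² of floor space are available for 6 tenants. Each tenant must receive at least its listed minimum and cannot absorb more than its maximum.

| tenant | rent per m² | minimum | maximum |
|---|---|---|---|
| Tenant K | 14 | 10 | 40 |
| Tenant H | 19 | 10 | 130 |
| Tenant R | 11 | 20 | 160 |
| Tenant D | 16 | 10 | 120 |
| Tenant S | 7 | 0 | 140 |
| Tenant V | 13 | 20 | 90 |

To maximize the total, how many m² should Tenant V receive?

Meeting every minimum uses 10+10+20+10+0+20 = 70 m², leaving 270.
Highest rent per m² first: Tenant H 19 > Tenant D 16 > Tenant K 14 > Tenant V 13 > Tenant R 11 > Tenant S 7.
Give Tenant H 120 more to hit its cap of 130 — 150 left.
Tenant D takes 110 more to reach its cap of 120 — 40 left.
Tenant K takes 30 more to reach its cap of 40 — 10 left.
Only 10 left; Tenant V takes them to reach 30.

30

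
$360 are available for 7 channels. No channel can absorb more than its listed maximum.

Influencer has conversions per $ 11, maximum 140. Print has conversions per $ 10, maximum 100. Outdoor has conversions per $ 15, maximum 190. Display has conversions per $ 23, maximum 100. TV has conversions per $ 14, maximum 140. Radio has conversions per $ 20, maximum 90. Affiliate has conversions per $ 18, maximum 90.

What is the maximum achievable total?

6920

Rank by conversions per $: Display 23 > Radio 20 > Affiliate 18 > Outdoor 15 > TV 14 > Influencer 11 > Print 10.
Give Display 100 to hit its cap of 100 ; 260 left.
Give Radio 90 to hit its cap of 90 ; 170 left.
Affiliate: +90 to 90 (cap) ; 80 left.
Only 80 left; Outdoor takes them to reach 80.
Total = 15×80 + 23×100 + 20×90 + 18×90 = 6920.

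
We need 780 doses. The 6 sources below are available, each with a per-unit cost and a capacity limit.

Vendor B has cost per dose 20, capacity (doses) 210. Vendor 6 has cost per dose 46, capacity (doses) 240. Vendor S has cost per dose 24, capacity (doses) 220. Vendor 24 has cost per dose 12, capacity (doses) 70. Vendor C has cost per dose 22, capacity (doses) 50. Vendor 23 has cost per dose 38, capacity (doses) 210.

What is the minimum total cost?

20320

Fill from the cheapest source first.
Vendor 24 at 12: take all 70 doses — 710 still needed.
Vendor B (20): use full 210 — 500 doses to go.
Vendor C (22): use full 50 — 450 doses to go.
Take 220 from Vendor S at 24 — need 230 more.
Vendor 23 at 38: take all 210 doses — 20 still needed.
Vendor 6 at 46: take 20 of its 240 — requirement met.
Cost = 70×12 + 210×20 + 50×22 + 220×24 + 210×38 + 20×46 = 20320.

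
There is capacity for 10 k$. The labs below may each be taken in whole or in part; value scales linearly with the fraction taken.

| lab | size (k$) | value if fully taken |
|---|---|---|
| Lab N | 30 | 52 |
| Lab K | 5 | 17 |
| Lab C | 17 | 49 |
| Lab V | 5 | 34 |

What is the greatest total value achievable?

Rank by value-to-size ratio: Lab V 34/5≈6.8, Lab K 17/5≈3.4, Lab C 49/17≈2.88, Lab N 52/30≈1.73.
Lab V: take in full, 5 k$ for value 34 → 5 left.
Take all of Lab K (5 k$, value 17) → 0 k$ left.
Total value = 51.

51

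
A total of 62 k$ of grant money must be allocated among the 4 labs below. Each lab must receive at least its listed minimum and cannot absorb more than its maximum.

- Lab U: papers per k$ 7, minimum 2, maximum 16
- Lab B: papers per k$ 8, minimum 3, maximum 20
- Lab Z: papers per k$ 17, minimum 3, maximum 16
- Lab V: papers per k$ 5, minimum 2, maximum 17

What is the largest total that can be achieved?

Meeting every minimum uses 2+3+3+2 = 10 k$, leaving 52.
Order the labs by papers per k$: Lab Z 17 > Lab B 8 > Lab U 7 > Lab V 5.
Lab Z: +13 to 16 (cap) ; 39 left.
Lab B: +17 to 20 (cap) ; 22 left.
Lab U: +14 to 16 (cap) ; 8 left.
Only 8 left; Lab V takes them to reach 10.
Total = 7×16 + 8×20 + 17×16 + 5×10 = 594.

594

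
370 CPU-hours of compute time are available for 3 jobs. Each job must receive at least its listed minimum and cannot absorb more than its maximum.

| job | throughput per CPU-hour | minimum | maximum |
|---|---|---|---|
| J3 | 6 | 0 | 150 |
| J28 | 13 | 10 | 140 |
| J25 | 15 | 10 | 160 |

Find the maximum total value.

Meeting every minimum uses 0+10+10 = 20 CPU-hours, leaving 350.
Rank by throughput per CPU-hour: J25 15 > J28 13 > J3 6.
J25: +150 to 160 (cap) ; 200 left.
Give J28 130 more to hit its cap of 140 ; 70 left.
J3 has room for 150 more but only 70 remain, so it gets 70.
Total = 6×70 + 13×140 + 15×160 = 4640.

4640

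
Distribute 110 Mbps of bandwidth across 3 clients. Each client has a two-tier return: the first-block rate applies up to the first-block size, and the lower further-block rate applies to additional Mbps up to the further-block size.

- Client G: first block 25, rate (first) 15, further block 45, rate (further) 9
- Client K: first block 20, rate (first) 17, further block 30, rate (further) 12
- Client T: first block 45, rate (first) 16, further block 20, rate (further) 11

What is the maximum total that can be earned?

1675

Rank every tier by rate: Client K/tier1 17 > Client T/tier1 16 > Client G/tier1 15 > Client K/tier2 12 > Client T/tier2 11 > Client G/tier2 9.
Client K/tier1 (17): +20 → 90 left.
Client T tier1 at 16: fill all 45 → 45 left.
Fill Client G tier1 block (25 at 15) → 20 left.
20 remain; put them into Client K tier2 at 12.
Total = 17×20 + 16×45 + 15×25 + 12×20 = 1675.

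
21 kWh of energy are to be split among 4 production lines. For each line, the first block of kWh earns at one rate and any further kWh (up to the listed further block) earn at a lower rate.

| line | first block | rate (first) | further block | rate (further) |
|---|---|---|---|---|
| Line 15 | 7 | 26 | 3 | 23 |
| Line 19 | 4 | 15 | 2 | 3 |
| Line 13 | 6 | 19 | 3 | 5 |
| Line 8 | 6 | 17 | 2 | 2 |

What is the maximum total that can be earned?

450

Rank every tier by rate: Line 15/tier1 26 > Line 15/tier2 23 > Line 13/tier1 19 > Line 8/tier1 17 > Line 19/tier1 15 > Line 13/tier2 5 > Line 19/tier2 3 > Line 8/tier2 2.
Line 15/tier1 (26): +7 — 14 left.
Line 15 tier2 at 23: fill all 3 — 11 left.
Line 13 tier1 at 19: fill all 6 — 5 left.
Line 8/tier1: +5 of 6 at 17; pool empty.
Total = 26×7 + 23×3 + 19×6 + 17×5 = 450.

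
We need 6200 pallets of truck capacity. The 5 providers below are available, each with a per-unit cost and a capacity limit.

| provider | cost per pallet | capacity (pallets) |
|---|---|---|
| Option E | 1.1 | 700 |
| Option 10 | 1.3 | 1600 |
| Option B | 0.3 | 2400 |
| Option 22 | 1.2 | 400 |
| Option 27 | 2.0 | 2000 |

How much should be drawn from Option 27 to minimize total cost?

1100

Fill from the cheapest provider first.
Option B (0.3): use full 2400 ; 3800 pallets to go.
Option E at 1.1: take all 700 pallets ; 3100 still needed.
Option 22 (1.2): use full 400 ; 2700 pallets to go.
Take 1600 from Option 10 at 1.3 ; need 1100 more.
Option 27 (2.0): take the remaining 1100 ; done.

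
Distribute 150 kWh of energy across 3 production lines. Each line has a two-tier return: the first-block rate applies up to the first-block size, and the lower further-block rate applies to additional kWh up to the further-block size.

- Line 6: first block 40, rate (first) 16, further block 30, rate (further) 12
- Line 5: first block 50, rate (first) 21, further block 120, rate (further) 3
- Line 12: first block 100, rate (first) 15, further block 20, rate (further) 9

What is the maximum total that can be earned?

2590

Order all 6 blocks by rate: Line 5/T1 21 > Line 6/T1 16 > Line 12/T1 15 > Line 6/T2 12 > Line 12/T2 9 > Line 5/T2 3.
Fill Line 5 T1 block (50 at 21) ; 100 left.
Fill Line 6 T1 block (40 at 16) ; 60 left.
Line 12 T1 at 15: only 60 left, fill 60.
Total = 21×50 + 16×40 + 15×60 = 2590.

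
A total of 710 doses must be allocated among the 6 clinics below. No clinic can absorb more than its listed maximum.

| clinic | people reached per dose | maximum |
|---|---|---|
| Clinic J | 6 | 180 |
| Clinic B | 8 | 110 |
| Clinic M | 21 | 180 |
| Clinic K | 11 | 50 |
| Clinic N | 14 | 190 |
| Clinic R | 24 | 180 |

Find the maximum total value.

12190

Order the clinics by people reached per dose: Clinic R 24 > Clinic M 21 > Clinic N 14 > Clinic K 11 > Clinic B 8 > Clinic J 6.
Clinic R takes 180 to reach its cap of 180 ; 530 left.
Clinic M takes 180 to reach its cap of 180 ; 350 left.
Give Clinic N 190 to hit its cap of 190 ; 160 left.
Clinic K: +50 to 50 (cap) ; 110 left.
Give Clinic B 110 to hit its cap of 110 ; 0 left.
Total = 8×110 + 21×180 + 11×50 + 14×190 + 24×180 = 12190.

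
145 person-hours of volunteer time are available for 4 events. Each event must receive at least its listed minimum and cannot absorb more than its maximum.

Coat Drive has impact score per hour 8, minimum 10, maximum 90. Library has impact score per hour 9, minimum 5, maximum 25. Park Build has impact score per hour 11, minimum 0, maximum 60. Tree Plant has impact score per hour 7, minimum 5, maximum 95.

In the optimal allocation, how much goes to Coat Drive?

55

Meeting every minimum uses 10+5+0+5 = 20 person-hours, leaving 125.
Order the events by impact score per hour: Park Build 11 > Library 9 > Coat Drive 8 > Tree Plant 7.
Park Build takes 60 more to reach its cap of 60 ; 65 left.
Give Library 20 more to hit its cap of 25 ; 45 left.
Coat Drive: +45 (room for 80) → 55. Pool exhausted.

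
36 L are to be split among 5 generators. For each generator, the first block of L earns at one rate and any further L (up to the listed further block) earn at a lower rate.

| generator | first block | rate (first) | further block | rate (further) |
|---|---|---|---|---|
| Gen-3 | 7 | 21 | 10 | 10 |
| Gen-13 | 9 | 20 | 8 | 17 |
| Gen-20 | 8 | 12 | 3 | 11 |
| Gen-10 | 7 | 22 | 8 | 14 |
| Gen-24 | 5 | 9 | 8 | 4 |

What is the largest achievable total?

Order all 10 blocks by rate: Gen-10/first 22 > Gen-3/first 21 > Gen-13/first 20 > Gen-13/second 17 > Gen-10/second 14 > Gen-20/first 12 > Gen-20/second 11 > Gen-3/second 10 > Gen-24/first 9 > Gen-24/second 4.
Fill Gen-10 first block (7 at 22) → 29 left.
Gen-3 first at 21: fill all 7 → 22 left.
Gen-13 first at 20: fill all 9 → 13 left.
Gen-13/second (17): +8 → 5 left.
5 remain; put them into Gen-10 second at 14.
Total = 22×7 + 21×7 + 20×9 + 17×8 + 14×5 = 687.

687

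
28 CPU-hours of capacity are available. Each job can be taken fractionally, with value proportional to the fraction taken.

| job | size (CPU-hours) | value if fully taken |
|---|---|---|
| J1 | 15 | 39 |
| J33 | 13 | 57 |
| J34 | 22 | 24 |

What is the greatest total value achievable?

Best value per unit of size first: J33 57/13≈4.38, J1 39/15≈2.6, J34 24/22≈1.09.
J33: take in full, 13 CPU-hours for value 57 — 15 left.
Take all of J1 (15 CPU-hours, value 39) — 0 CPU-hours left.
Total value = 96.

96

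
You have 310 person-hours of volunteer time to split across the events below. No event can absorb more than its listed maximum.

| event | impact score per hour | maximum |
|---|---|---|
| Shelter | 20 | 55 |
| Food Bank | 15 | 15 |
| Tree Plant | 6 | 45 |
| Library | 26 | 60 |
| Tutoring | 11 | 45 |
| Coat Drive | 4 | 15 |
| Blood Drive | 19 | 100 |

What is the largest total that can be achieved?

5490

Order the events by impact score per hour: Library 26 > Shelter 20 > Blood Drive 19 > Food Bank 15 > Tutoring 11 > Tree Plant 6 > Coat Drive 4.
Give Library 60 to hit its cap of 60 → 250 left.
Shelter takes 55 to reach its cap of 55 → 195 left.
Give Blood Drive 100 to hit its cap of 100 → 95 left.
Food Bank: +15 to 15 (cap) → 80 left.
Give Tutoring 45 to hit its cap of 45 → 35 left.
Only 35 left; Tree Plant takes them to reach 35.
Total = 20×55 + 15×15 + 6×35 + 26×60 + 11×45 + 19×100 = 5490.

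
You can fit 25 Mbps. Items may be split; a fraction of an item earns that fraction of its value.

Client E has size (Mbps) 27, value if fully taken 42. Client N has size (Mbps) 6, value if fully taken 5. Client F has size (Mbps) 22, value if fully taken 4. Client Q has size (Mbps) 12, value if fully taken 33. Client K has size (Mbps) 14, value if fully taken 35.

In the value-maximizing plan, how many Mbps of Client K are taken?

13

Sort by value density: Client Q 33/12≈2.75, Client K 35/14≈2.5, Client E 42/27≈1.56, Client N 5/6≈0.833, Client F 4/22≈0.182.
All 12 Mbps of Client Q fit (value 33) ; 13 remain.
Only 13 Mbps remain; take 13/14 of Client K for value 35×13/14 = 32.5.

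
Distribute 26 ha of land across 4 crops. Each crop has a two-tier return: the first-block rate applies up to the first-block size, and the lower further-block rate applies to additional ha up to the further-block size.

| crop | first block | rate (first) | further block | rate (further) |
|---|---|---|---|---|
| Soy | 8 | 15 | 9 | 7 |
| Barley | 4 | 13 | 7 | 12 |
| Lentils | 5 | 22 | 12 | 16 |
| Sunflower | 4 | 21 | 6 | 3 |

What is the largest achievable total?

Treat each block as its own option and order by rate: Lentils/first 22 > Sunflower/first 21 > Lentils/second 16 > Soy/first 15 > Barley/first 13 > Barley/second 12 > Soy/second 7 > Sunflower/second 3.
Lentils/first (22): +5 ; 21 left.
Fill Sunflower first block (4 at 21) ; 17 left.
Lentils/second (16): +12 ; 5 left.
Soy/first: +5 of 8 at 15; pool empty.
Total = 22×5 + 21×4 + 16×12 + 15×5 = 461.

461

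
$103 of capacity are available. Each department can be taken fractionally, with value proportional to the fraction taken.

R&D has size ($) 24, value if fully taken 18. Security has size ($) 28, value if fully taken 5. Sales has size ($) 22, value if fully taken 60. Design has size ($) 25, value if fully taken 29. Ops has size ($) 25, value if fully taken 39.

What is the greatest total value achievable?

Sort by value density: Sales 60/22≈2.73, Ops 39/25≈1.56, Design 29/25≈1.16, R&D 18/24≈0.75, Security 5/28≈0.179.
Sales: take in full, 22 $ for value 60 ; 81 left.
Ops: take in full, 25 $ for value 39 ; 56 left.
Take all of Design (25 $, value 29) ; 31 $ left.
All 24 $ of R&D fit (value 18) ; 7 remain.
Only 7 $ remain; take 7/28 of Security for value 5×7/28 = 1.25.
Total value = 147.25.

147.25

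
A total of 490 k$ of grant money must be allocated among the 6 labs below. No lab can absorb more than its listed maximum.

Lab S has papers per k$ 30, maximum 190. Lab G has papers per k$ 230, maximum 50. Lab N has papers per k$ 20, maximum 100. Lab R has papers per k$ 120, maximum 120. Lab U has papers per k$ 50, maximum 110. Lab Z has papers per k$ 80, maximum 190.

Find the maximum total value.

47200

Order the labs by papers per k$: Lab G 230 > Lab R 120 > Lab Z 80 > Lab U 50 > Lab S 30 > Lab N 20.
Lab G takes 50 to reach its cap of 50 → 440 left.
Give Lab R 120 to hit its cap of 120 → 320 left.
Give Lab Z 190 to hit its cap of 190 → 130 left.
Lab U takes 110 to reach its cap of 110 → 20 left.
Only 20 left; Lab S takes them to reach 20.
Total = 30×20 + 230×50 + 120×120 + 50×110 + 80×190 = 47200.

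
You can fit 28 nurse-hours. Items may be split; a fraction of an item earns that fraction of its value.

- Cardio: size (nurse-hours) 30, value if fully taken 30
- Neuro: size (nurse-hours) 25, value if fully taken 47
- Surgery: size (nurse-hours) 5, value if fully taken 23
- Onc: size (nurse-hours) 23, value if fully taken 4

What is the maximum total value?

66.24

Rank by value-to-size ratio: Surgery 23/5≈4.6, Neuro 47/25≈1.88, Cardio 30/30≈1, Onc 4/23≈0.174.
All 5 nurse-hours of Surgery fit (value 23) → 23 remain.
Only 23 nurse-hours remain; take 23/25 of Neuro for value 47×23/25 = 43.24.
Total value = 66.24.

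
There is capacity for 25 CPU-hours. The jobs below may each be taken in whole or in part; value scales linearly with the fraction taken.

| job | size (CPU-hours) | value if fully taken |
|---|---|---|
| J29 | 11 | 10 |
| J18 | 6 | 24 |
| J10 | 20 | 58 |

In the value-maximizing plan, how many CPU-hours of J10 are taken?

19

Rank by value-to-size ratio: J18 24/6≈4, J10 58/20≈2.9, J29 10/11≈0.909.
Take all of J18 (6 CPU-hours, value 24) → 19 CPU-hours left.
19 CPU-hours left: a 19/20 share of J10 gives 58×19/20 = 55.1.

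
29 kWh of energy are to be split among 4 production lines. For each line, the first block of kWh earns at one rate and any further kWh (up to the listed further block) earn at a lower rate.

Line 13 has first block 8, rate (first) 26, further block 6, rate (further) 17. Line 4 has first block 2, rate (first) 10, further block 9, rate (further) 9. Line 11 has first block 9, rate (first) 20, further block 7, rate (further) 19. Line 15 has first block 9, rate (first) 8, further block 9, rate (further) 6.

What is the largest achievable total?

606

Rank every tier by rate: Line 13/T1 26 > Line 11/T1 20 > Line 11/T2 19 > Line 13/T2 17 > Line 4/T1 10 > Line 4/T2 9 > Line 15/T1 8 > Line 15/T2 6.
Line 13/T1 (26): +8 → 21 left.
Line 11 T1 at 20: fill all 9 → 12 left.
Line 11 T2 at 19: fill all 7 → 5 left.
Line 13/T2: +5 of 6 at 17; pool empty.
Total = 26×8 + 20×9 + 19×7 + 17×5 = 606.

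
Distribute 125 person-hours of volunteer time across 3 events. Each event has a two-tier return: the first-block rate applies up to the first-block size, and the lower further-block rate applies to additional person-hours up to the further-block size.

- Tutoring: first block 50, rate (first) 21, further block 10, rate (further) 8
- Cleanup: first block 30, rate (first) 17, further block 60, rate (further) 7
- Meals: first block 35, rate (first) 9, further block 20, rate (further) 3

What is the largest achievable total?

Rank every tier by rate: Tutoring/T1 21 > Cleanup/T1 17 > Meals/T1 9 > Tutoring/T2 8 > Cleanup/T2 7 > Meals/T2 3.
Tutoring/T1 (21): +50 → 75 left.
Cleanup T1 at 17: fill all 30 → 45 left.
Fill Meals T1 block (35 at 9) → 10 left.
Tutoring/T2 (8): +10 → 0 left.
Total = 21×50 + 17×30 + 9×35 + 8×10 = 1955.

1955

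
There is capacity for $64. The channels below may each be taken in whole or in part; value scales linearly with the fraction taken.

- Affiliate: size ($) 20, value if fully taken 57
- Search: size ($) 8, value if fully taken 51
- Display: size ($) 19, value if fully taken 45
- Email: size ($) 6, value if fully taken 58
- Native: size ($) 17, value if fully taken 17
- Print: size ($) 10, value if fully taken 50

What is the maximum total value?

Sort by value density: Email 58/6≈9.67, Search 51/8≈6.38, Print 50/10≈5, Affiliate 57/20≈2.85, Display 45/19≈2.37, Native 17/17≈1.
All 6 $ of Email fit (value 58) ; 58 remain.
All 8 $ of Search fit (value 51) ; 50 remain.
All 10 $ of Print fit (value 50) ; 40 remain.
All 20 $ of Affiliate fit (value 57) ; 20 remain.
Display: take in full, 19 $ for value 45 ; 1 left.
Only 1 $ remain; take 1/17 of Native for value 17×1/17 = 1.
Total value = 262.

262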